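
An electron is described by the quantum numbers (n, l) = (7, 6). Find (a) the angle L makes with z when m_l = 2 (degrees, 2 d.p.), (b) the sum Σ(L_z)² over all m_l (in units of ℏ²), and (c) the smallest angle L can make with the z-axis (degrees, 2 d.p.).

For m_l = 2: cos θ = 2/√42, θ ≈ 72.02°.
Σ m_l² = 182, so Σ(L_z)² = 182 ℏ².
cos θ_min = 6/√42, so θ_min ≈ 22.21°.

θ(m_l=2) ≈ 72.02°; Σ(L_z)² = 182 ℏ²; θ_min ≈ 22.21°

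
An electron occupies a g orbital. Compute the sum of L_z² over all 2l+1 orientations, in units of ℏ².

For a g orbital, l = 4.
The allowed m_l values are -4, -3, -2, -1, 0, 1, 2, 3, 4.
Σ m_l² = l(l+1)(2l+1)/3 = 4·5·9/3 = 60.

Σ(L_z)² = 60 ℏ²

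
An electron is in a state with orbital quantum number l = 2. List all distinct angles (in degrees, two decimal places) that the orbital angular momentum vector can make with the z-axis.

|L| = ℏ√(l(l+1)) = √6 ℏ.
cos θ = m_l/√6 for each m_l ∈ {-2, -1, 0, 1, 2}.

θ ∈ {35.26°, 65.91°, 90.00°, 114.09°, 144.74°}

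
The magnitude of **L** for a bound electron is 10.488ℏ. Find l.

l = 10

|L| = ℏ√(l(l+1)), so l(l+1) = 110.
Solving: l = 10.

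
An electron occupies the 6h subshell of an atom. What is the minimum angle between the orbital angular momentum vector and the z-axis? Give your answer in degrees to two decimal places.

θ_min ≈ 24.09°

6h means n = 6, l = 5.
|L|² = l(l+1)ℏ² = 30ℏ², so |L| = √30 ℏ.
The smallest angle corresponds to the largest L_z, i.e. m_l = l = 5, giving L_z = 5ℏ.
cos θ_min = 5/√30, so θ_min ≈ 24.09°.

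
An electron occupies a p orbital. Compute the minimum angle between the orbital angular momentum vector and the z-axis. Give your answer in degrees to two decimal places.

θ_min ≈ 45.00°

A p state has l = 1.
|L| = ℏ√(l(l+1)) = √2 ℏ.
The smallest angle corresponds to the largest L_z, i.e. m_l = l = 1, giving L_z = 1ℏ.
cos θ_min = 1/√2, so θ_min ≈ 45.00°.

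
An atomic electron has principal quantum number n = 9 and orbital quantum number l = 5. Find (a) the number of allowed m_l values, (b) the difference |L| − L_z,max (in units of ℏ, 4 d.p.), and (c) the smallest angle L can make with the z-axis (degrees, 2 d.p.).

There are 2l+1 = 11 values of m_l.
|L| − L_z,max = (√30 − 5)ℏ ≈ 0.4772ℏ.
cos θ_min = 5/√30, so θ_min ≈ 24.09°.

11 values; |L|−L_z,max ≈ 0.4772ℏ; θ_min ≈ 24.09°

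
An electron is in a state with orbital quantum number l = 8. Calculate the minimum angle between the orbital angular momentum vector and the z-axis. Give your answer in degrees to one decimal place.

|L| = ℏ√(l(l+1)) = 6√2 ℏ.
The smallest angle corresponds to the largest L_z, i.e. m_l = l = 8, giving L_z = 8ℏ.
cos θ_min = 8/√72, so θ_min ≈ 19.5°.

θ_min ≈ 19.5°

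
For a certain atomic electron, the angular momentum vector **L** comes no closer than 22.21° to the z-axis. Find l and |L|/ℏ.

l = 6, |L| = √42 ℏ ≈ 6.481ℏ

At minimum angle, m_l = l, so cos θ = l/√(l(l+1)); cos²θ = l/(l+1) = 0.8571.
Thus l = 0.8571/(1 − 0.8571) ≈ 6.
Then |L| = ℏ√(6·7) = √42 ℏ.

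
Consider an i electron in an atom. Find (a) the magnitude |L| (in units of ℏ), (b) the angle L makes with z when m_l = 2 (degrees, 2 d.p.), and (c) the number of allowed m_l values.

|L| = √42 ℏ ≈ 6.481ℏ; θ(m_l=2) ≈ 72.02°; 13 values

For an i orbital, l = 6.
|L| = ℏ√(6·7) = √42 ℏ ≈ 6.481ℏ.
For m_l = 2: cos θ = 2/√42, θ ≈ 72.02°.
There are 2l+1 = 13 values of m_l.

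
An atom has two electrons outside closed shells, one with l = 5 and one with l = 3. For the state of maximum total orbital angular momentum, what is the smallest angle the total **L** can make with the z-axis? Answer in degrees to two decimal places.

L runs from |5 − 3| = 2 to 5 + 3 = 8.
Allowed values: L = 2, 3, 4, 5, 6, 7, 8.
The maximum is L = 8, with |L_tot| = ℏ√(8·9) = 6√2 ℏ.
The minimum angle with z is arccos(8/√72) ≈ 19.47°.

θ_min ≈ 19.47°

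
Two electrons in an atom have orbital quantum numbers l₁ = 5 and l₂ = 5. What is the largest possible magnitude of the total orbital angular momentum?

|L_tot|_max = √110 ℏ ≈ 10.488ℏ

L runs from |5 − 5| = 0 to 5 + 5 = 10.
So L can be 0, 1, 2, 3, 4, 5, 6, 7, 8, 9, 10.
The largest magnitude corresponds to L = 10: |L_tot| = ℏ√(10·11) = √110 ℏ.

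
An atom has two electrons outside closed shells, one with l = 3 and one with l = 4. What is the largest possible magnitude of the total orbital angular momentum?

L runs from |3 − 4| = 1 to 3 + 4 = 7.
Allowed values: L = 1, 2, 3, 4, 5, 6, 7.
The largest magnitude corresponds to L = 7: |L_tot| = ℏ√(7·8) = 2√14 ℏ.

|L_tot|_max = 2√14 ℏ ≈ 7.483ℏ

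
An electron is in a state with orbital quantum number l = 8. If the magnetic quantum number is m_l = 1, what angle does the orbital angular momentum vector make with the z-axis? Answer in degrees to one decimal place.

|L| = ℏ√(l(l+1)) = 6√2 ℏ.
L_z = m_l ℏ = 1ℏ.
cos θ = L_z/|L| = 1/√72, so θ ≈ 83.2°.

θ ≈ 83.2°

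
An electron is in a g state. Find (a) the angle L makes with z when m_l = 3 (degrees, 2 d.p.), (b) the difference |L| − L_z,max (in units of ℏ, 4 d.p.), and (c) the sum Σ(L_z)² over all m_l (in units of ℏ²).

For a g orbital, l = 4.
For m_l = 3: cos θ = 3/√20, θ ≈ 47.87°.
|L| − L_z,max = (2√5 − 4)ℏ ≈ 0.4721ℏ.
Σ m_l² = 60, so Σ(L_z)² = 60 ℏ².

θ(m_l=3) ≈ 47.87°; |L|−L_z,max ≈ 0.4721ℏ; Σ(L_z)² = 60 ℏ²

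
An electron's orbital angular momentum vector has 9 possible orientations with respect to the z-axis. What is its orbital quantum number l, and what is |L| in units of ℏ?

2l + 1 = 9 ⇒ l = 4.
Then |L| = √(l(l+1)) ℏ = 2√5 ℏ.

l = 4, |L| = 2√5 ℏ ≈ 4.472ℏ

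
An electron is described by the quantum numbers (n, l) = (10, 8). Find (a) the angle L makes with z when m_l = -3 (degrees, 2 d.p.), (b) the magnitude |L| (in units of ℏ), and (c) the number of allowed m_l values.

θ(m_l=-3) ≈ 110.70°; |L| = 6√2 ℏ ≈ 8.485ℏ; 17 values

For m_l = -3: cos θ = -3/√72, θ ≈ 110.70°.
|L| = ℏ√(8·9) = 6√2 ℏ ≈ 8.485ℏ.
There are 2l+1 = 17 values of m_l.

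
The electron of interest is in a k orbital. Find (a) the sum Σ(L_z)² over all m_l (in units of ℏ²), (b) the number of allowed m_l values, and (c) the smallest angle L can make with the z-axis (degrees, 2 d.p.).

A k state has l = 7.
Σ m_l² = 280, so Σ(L_z)² = 280 ℏ².
There are 2l+1 = 15 values of m_l.
cos θ_min = 7/√56, so θ_min ≈ 20.70°.

Σ(L_z)² = 280 ℏ²; 15 values; θ_min ≈ 20.70°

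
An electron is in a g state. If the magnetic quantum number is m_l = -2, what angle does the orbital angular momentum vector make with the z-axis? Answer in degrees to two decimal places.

The letter g corresponds to l = 4.
|L|² = l(l+1)ℏ² = 20ℏ², so |L| = 2√5 ℏ.
L_z = m_l ℏ = −2ℏ.
cos θ = L_z/|L| = -2/√20, so θ ≈ 116.57°.

θ ≈ 116.57°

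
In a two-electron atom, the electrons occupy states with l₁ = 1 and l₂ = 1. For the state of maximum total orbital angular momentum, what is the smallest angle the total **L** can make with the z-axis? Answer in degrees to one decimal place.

The total orbital quantum number L ranges from |l₁ − l₂| to l₁ + l₂ in integer steps.
Allowed values: L = 0, 1, 2.
The maximum is L = 2, with |L_tot| = ℏ√(2·3) = √6 ℏ.
The minimum angle with z is arccos(2/√6) ≈ 35.3°.

θ_min ≈ 35.3°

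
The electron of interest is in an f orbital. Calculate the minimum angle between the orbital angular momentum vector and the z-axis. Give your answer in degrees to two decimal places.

An f state has l = 3.
|L| = √(l(l+1)) ℏ = 2√3 ℏ.
The smallest angle corresponds to the largest L_z, i.e. m_l = l = 3, giving L_z = 3ℏ.
cos θ_min = 3/√12, so θ_min ≈ 30.00°.

θ_min ≈ 30.00°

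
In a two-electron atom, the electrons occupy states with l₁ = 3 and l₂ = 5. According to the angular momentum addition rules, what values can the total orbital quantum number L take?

Angular momentum addition gives L = |l₁ − l₂|, …, l₁ + l₂.
Allowed values: L = 2, 3, 4, 5, 6, 7, 8.

L = 2, 3, 4, 5, 6, 7, 8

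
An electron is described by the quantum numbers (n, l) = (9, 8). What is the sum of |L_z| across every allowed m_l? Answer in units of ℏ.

The allowed m_l values are -8, -7, -6, -5, -4, -3, -2, -1, 0, 1, 2, 3, 4, 5, 6, 7, 8.
Σ|m_l| = 2·8(8+1)/2 = 72.

Σ|L_z| = 72 ℏ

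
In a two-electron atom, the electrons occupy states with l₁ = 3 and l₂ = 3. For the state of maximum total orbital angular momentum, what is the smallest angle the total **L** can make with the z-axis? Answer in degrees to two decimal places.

θ_min ≈ 22.21°

The total orbital quantum number L ranges from |l₁ − l₂| to l₁ + l₂ in integer steps.
Allowed values: L = 0, 1, 2, 3, 4, 5, 6.
The maximum is L = 6, with |L_tot| = ℏ√(6·7) = √42 ℏ.
The minimum angle with z is arccos(6/√42) ≈ 22.21°.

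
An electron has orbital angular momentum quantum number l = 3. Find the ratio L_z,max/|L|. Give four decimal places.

L_z,max/|L| = 0.8660

|L| = 2√3 ℏ ≈ 3.4641ℏ, while L_z,max = lℏ = 3ℏ.
L_z,max/|L| = 3/√12 = 0.8660.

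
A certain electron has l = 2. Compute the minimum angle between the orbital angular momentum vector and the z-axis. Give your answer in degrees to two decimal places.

θ_min ≈ 35.26°

|L| = √(l(l+1)) ℏ = √6 ℏ.
The smallest angle corresponds to the largest L_z, i.e. m_l = l = 2, giving L_z = 2ℏ.
cos θ_min = 2/√6, so θ_min ≈ 35.26°.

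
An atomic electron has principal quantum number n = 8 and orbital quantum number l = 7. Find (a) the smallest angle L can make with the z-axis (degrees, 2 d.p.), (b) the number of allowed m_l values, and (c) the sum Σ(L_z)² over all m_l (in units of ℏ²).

cos θ_min = 7/√56, so θ_min ≈ 20.70°.
There are 2l+1 = 15 values of m_l.
Σ m_l² = 280, so Σ(L_z)² = 280 ℏ².

θ_min ≈ 20.70°; 15 values; Σ(L_z)² = 280 ℏ²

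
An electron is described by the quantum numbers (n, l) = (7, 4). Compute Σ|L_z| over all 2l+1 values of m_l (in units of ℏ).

The allowed m_l values are -4, -3, -2, -1, 0, 1, 2, 3, 4.
Σ|m_l| = l(l+1) = 20.

Σ|L_z| = 20 ℏ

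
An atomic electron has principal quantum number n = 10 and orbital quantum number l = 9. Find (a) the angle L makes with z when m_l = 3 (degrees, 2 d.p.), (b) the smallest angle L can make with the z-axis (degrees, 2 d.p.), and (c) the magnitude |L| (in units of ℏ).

θ(m_l=3) ≈ 71.57°; θ_min ≈ 18.43°; |L| = 3√10 ℏ ≈ 9.487ℏ

For m_l = 3: cos θ = 3/√90, θ ≈ 71.57°.
cos θ_min = 9/√90, so θ_min ≈ 18.43°.
|L| = ℏ√(9·10) = 3√10 ℏ ≈ 9.487ℏ.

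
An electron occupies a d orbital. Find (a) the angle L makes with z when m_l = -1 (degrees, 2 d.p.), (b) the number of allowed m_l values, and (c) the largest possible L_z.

The letter d corresponds to l = 2.
For m_l = -1: cos θ = -1/√6, θ ≈ 114.09°.
There are 2l+1 = 5 values of m_l.
L_z,max = lℏ = 2ℏ.

θ(m_l=-1) ≈ 114.09°; 5 values; L_z,max = 2ℏ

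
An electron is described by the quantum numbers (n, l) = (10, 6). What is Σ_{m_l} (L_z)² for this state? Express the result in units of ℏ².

The allowed m_l values are -6, -5, -4, -3, -2, -1, 0, 1, 2, 3, 4, 5, 6.
Σ m_l² = l(l+1)(2l+1)/3 = 6·7·13/3 = 182.

Σ(L_z)² = 182 ℏ²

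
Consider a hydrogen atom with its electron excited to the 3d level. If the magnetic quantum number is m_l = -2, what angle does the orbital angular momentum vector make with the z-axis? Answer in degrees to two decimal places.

The 3d level has l = 2.
|L| = √(l(l+1)) ℏ = √6 ℏ.
L_z = m_l ℏ = −2ℏ.
cos θ = L_z/|L| = -2/√6, so θ ≈ 144.74°.

θ ≈ 144.74°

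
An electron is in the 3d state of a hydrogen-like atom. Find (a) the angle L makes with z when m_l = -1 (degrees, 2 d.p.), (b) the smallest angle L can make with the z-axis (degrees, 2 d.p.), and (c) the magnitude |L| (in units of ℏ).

3d means n = 3, l = 2.
For m_l = -1: cos θ = -1/√6, θ ≈ 114.09°.
cos θ_min = 2/√6, so θ_min ≈ 35.26°.
|L| = ℏ√(2·3) = √6 ℏ ≈ 2.449ℏ.

θ(m_l=-1) ≈ 114.09°; θ_min ≈ 35.26°; |L| = √6 ℏ ≈ 2.449ℏ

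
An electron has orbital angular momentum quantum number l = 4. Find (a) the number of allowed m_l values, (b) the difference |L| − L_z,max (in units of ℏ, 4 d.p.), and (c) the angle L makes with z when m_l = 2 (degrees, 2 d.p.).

There are 2l+1 = 9 values of m_l.
|L| − L_z,max = (2√5 − 4)ℏ ≈ 0.4721ℏ.
For m_l = 2: cos θ = 2/√20, θ ≈ 63.43°.

9 values; |L|−L_z,max ≈ 0.4721ℏ; θ(m_l=2) ≈ 63.43°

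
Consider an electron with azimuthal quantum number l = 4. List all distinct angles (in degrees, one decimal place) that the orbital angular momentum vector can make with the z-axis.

θ ∈ {26.6°, 47.9°, 63.4°, 77.1°, 90.0°, 102.9°, 116.6°, 132.1°, 153.4°}

|L| = ℏ√(l(l+1)) = 2√5 ℏ.
cos θ = m_l/√20 for each m_l ∈ {-4, -3, -2, -1, 0, 1, 2, 3, 4}.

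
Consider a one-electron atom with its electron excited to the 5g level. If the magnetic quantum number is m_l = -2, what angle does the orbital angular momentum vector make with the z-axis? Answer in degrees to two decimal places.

The 5g level has l = 4.
|L|² = l(l+1)ℏ² = 20ℏ², so |L| = 2√5 ℏ.
L_z = m_l ℏ = −2ℏ.
cos θ = L_z/|L| = -2/√20, so θ ≈ 116.57°.

θ ≈ 116.57°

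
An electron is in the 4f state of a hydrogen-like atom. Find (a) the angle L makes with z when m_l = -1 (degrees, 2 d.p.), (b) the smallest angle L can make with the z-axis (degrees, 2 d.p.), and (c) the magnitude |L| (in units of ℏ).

θ(m_l=-1) ≈ 106.78°; θ_min ≈ 30.00°; |L| = 2√3 ℏ ≈ 3.464ℏ

4f means n = 4, l = 3.
For m_l = -1: cos θ = -1/√12, θ ≈ 106.78°.
cos θ_min = 3/√12, so θ_min ≈ 30.00°.
|L| = ℏ√(3·4) = 2√3 ℏ ≈ 3.464ℏ.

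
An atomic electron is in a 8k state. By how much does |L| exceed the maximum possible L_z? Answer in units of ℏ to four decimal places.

|L| − L_z,max ≈ 0.4833ℏ

The 8k subshell has l = 7.
|L| = 2√14 ℏ ≈ 7.4833ℏ, while L_z,max = lℏ = 7ℏ.
The difference is (2√14 − 7)ℏ ≈ 0.4833ℏ.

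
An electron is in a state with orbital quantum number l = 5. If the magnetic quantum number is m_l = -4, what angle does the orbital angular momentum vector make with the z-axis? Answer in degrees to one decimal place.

|L|² = l(l+1)ℏ² = 30ℏ², so |L| = √30 ℏ.
L_z = m_l ℏ = −4ℏ.
cos θ = L_z/|L| = -4/√30, so θ ≈ 136.9°.

θ ≈ 136.9°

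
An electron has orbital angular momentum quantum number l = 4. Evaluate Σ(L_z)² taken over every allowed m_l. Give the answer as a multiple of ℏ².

m_l ∈ {-4, -3, -2, -1, 0, 1, 2, 3, 4}.
Σ m_l² = l(l+1)(2l+1)/3 = 4·5·9/3 = 60.

Σ(L_z)² = 60 ℏ²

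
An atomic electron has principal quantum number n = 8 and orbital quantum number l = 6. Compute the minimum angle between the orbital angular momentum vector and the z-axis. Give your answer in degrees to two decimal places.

|L| = ℏ√(l(l+1)) = √42 ℏ.
The smallest angle corresponds to the largest L_z, i.e. m_l = l = 6, giving L_z = 6ℏ.
cos θ_min = 6/√42, so θ_min ≈ 22.21°.

θ_min ≈ 22.21°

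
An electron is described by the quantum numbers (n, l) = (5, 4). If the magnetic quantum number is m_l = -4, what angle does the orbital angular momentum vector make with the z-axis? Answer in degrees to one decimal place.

θ ≈ 153.4°

|L|² = l(l+1)ℏ² = 20ℏ², so |L| = 2√5 ℏ.
L_z = m_l ℏ = −4ℏ.
cos θ = L_z/|L| = -4/√20, so θ ≈ 153.4°.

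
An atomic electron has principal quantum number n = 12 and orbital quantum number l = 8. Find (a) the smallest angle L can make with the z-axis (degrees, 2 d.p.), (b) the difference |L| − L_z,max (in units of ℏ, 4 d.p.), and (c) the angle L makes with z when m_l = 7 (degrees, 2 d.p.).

θ_min ≈ 19.47°; |L|−L_z,max ≈ 0.4853ℏ; θ(m_l=7) ≈ 34.42°

cos θ_min = 8/√72, so θ_min ≈ 19.47°.
|L| − L_z,max = (6√2 − 8)ℏ ≈ 0.4853ℏ.
For m_l = 7: cos θ = 7/√72, θ ≈ 34.42°.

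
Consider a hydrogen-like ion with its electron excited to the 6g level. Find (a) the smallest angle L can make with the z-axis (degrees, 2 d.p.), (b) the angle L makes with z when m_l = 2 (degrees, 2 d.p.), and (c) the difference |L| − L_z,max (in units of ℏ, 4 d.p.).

θ_min ≈ 26.57°; θ(m_l=2) ≈ 63.43°; |L|−L_z,max ≈ 0.4721ℏ

The 6g level has l = 4.
cos θ_min = 4/√20, so θ_min ≈ 26.57°.
For m_l = 2: cos θ = 2/√20, θ ≈ 63.43°.
|L| − L_z,max = (2√5 − 4)ℏ ≈ 0.4721ℏ.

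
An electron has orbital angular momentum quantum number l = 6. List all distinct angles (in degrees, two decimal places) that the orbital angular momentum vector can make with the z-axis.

|L| = ℏ√(l(l+1)) = √42 ℏ.
cos θ = m_l/√42 for each m_l ∈ {-6, -5, -4, -3, -2, -1, 0, 1, 2, 3, 4, 5, 6}.

θ ∈ {22.21°, 39.51°, 51.89°, 62.42°, 72.02°, 81.12°, 90.00°, 98.88°, 107.98°, 117.58°, 128.11°, 140.49°, 157.79°}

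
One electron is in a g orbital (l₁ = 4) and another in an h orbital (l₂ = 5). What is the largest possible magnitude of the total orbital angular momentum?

|L_tot|_max = 3√10 ℏ ≈ 9.487ℏ

By the triangle rule, |l₁ − l₂| ≤ L ≤ l₁ + l₂.
So L can be 1, 2, 3, 4, 5, 6, 7, 8, 9.
The largest magnitude corresponds to L = 9: |L_tot| = ℏ√(9·10) = 3√10 ℏ.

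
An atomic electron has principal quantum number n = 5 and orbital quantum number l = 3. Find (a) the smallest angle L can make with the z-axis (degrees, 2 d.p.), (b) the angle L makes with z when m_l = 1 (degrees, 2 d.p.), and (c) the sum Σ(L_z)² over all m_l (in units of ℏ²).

θ_min ≈ 30.00°; θ(m_l=1) ≈ 73.22°; Σ(L_z)² = 28 ℏ²

cos θ_min = 3/√12, so θ_min ≈ 30.00°.
For m_l = 1: cos θ = 1/√12, θ ≈ 73.22°.
Σ m_l² = 28, so Σ(L_z)² = 28 ℏ².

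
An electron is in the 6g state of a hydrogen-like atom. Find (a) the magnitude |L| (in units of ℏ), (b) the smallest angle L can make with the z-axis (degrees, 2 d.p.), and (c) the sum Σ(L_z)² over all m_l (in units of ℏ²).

|L| = 2√5 ℏ ≈ 4.472ℏ; θ_min ≈ 26.57°; Σ(L_z)² = 60 ℏ²

6g means n = 6, l = 4.
|L| = ℏ√(4·5) = 2√5 ℏ ≈ 4.472ℏ.
cos θ_min = 4/√20, so θ_min ≈ 26.57°.
Σ m_l² = 60, so Σ(L_z)² = 60 ℏ².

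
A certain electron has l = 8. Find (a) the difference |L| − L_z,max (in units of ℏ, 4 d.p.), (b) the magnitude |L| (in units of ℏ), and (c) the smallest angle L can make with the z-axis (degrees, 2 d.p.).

|L|−L_z,max ≈ 0.4853ℏ; |L| = 6√2 ℏ ≈ 8.485ℏ; θ_min ≈ 19.47°

|L| − L_z,max = (6√2 − 8)ℏ ≈ 0.4853ℏ.
|L| = ℏ√(8·9) = 6√2 ℏ ≈ 8.485ℏ.
cos θ_min = 8/√72, so θ_min ≈ 19.47°.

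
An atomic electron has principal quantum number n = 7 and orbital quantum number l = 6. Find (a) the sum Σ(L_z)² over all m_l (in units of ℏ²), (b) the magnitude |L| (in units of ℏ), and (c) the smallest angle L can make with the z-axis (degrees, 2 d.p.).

Σ(L_z)² = 182 ℏ²; |L| = √42 ℏ ≈ 6.481ℏ; θ_min ≈ 22.21°

Σ m_l² = 182, so Σ(L_z)² = 182 ℏ².
|L| = ℏ√(6·7) = √42 ℏ ≈ 6.481ℏ.
cos θ_min = 6/√42, so θ_min ≈ 22.21°.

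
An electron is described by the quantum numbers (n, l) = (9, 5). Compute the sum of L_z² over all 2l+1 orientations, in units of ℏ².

Σ(L_z)² = 110 ℏ²

The allowed m_l values are -5, -4, -3, -2, -1, 0, 1, 2, 3, 4, 5.
Summing m² from −5 to 5: Σ m_l² = 110.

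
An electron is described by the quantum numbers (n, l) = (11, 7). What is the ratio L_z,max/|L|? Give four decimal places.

L_z,max/|L| = 0.9354

|L| = 2√14 ℏ ≈ 7.4833ℏ, while L_z,max = lℏ = 7ℏ.
L_z,max/|L| = 7/√56 = 0.9354.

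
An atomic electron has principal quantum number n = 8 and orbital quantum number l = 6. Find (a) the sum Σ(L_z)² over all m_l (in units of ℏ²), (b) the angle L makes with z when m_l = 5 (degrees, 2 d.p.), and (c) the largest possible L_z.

Σ(L_z)² = 182 ℏ²; θ(m_l=5) ≈ 39.51°; L_z,max = 6ℏ

Σ m_l² = 182, so Σ(L_z)² = 182 ℏ².
For m_l = 5: cos θ = 5/√42, θ ≈ 39.51°.
L_z,max = lℏ = 6ℏ.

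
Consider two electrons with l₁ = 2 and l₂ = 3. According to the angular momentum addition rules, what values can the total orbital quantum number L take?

L = 1, 2, 3, 4, 5

L runs from |2 − 3| = 1 to 2 + 3 = 5.
So L can be 1, 2, 3, 4, 5.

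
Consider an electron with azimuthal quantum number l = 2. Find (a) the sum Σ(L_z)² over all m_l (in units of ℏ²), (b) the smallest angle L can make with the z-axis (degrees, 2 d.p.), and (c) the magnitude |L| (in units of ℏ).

Σ(L_z)² = 10 ℏ²; θ_min ≈ 35.26°; |L| = √6 ℏ ≈ 2.449ℏ

Σ m_l² = 10, so Σ(L_z)² = 10 ℏ².
cos θ_min = 2/√6, so θ_min ≈ 35.26°.
|L| = ℏ√(2·3) = √6 ℏ ≈ 2.449ℏ.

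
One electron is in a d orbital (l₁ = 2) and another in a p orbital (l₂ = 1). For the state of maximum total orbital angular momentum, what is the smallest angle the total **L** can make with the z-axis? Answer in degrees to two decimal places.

The total orbital quantum number L ranges from |l₁ − l₂| to l₁ + l₂ in integer steps.
L ∈ {1, 2, 3}.
The maximum is L = 3, with |L_tot| = ℏ√(3·4) = 2√3 ℏ.
The minimum angle with z is arccos(3/√12) ≈ 30.00°.

θ_min ≈ 30.00°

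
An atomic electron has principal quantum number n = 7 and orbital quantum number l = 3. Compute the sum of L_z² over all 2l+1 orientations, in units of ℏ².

Σ(L_z)² = 28 ℏ²

The allowed m_l values are -3, -2, -1, 0, 1, 2, 3.
Σ m_l² = l(l+1)(2l+1)/3 = 3·4·7/3 = 28.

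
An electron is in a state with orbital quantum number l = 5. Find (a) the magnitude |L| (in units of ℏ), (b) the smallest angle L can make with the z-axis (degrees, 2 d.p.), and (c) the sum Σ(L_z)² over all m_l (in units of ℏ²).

|L| = √30 ℏ ≈ 5.477ℏ; θ_min ≈ 24.09°; Σ(L_z)² = 110 ℏ²

|L| = ℏ√(5·6) = √30 ℏ ≈ 5.477ℏ.
cos θ_min = 5/√30, so θ_min ≈ 24.09°.
Σ m_l² = 110, so Σ(L_z)² = 110 ℏ².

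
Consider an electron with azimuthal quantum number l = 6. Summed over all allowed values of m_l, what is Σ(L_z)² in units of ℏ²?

m_l ∈ {-6, -5, -4, -3, -2, -1, 0, 1, 2, 3, 4, 5, 6}.
Σ m_l² = 2·(1 + 4 + 9 + 16 + 25 + 36) = 182.

Σ(L_z)² = 182 ℏ²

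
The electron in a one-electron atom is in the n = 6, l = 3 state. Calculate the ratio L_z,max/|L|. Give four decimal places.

L_z,max/|L| = 0.8660

|L| = 2√3 ℏ ≈ 3.4641ℏ, while L_z,max = lℏ = 3ℏ.
L_z,max/|L| = 3/√12 = 0.8660.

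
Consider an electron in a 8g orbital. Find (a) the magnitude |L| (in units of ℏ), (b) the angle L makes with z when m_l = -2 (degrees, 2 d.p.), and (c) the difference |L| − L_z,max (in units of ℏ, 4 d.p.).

|L| = 2√5 ℏ ≈ 4.472ℏ; θ(m_l=-2) ≈ 116.57°; |L|−L_z,max ≈ 0.4721ℏ

8g means n = 8, l = 4.
|L| = ℏ√(4·5) = 2√5 ℏ ≈ 4.472ℏ.
For m_l = -2: cos θ = -2/√20, θ ≈ 116.57°.
|L| − L_z,max = (2√5 − 4)ℏ ≈ 0.4721ℏ.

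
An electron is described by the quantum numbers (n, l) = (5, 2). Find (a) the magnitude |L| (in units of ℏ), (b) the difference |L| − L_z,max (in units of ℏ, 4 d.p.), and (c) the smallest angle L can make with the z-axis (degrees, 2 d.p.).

|L| = √6 ℏ ≈ 2.449ℏ; |L|−L_z,max ≈ 0.4495ℏ; θ_min ≈ 35.26°

|L| = ℏ√(2·3) = √6 ℏ ≈ 2.449ℏ.
|L| − L_z,max = (√6 − 2)ℏ ≈ 0.4495ℏ.
cos θ_min = 2/√6, so θ_min ≈ 35.26°.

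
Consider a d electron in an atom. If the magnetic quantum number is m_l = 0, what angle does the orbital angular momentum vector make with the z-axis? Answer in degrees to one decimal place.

A d state has l = 2.
|L|² = l(l+1)ℏ² = 6ℏ², so |L| = √6 ℏ.
L_z = m_l ℏ = 0ℏ.
cos θ = L_z/|L| = 0/√6, so θ ≈ 90.0°.

θ ≈ 90.0°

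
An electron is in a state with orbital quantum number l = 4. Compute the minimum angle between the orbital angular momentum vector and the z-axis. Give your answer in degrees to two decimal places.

|L|² = l(l+1)ℏ² = 20ℏ², so |L| = 2√5 ℏ.
The smallest angle corresponds to the largest L_z, i.e. m_l = l = 4, giving L_z = 4ℏ.
cos θ_min = 4/√20, so θ_min ≈ 26.57°.

θ_min ≈ 26.57°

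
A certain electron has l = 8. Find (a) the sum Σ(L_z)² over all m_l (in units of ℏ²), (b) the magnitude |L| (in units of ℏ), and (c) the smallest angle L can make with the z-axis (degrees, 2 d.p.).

Σ m_l² = 408, so Σ(L_z)² = 408 ℏ².
|L| = ℏ√(8·9) = 6√2 ℏ ≈ 8.485ℏ.
cos θ_min = 8/√72, so θ_min ≈ 19.47°.

Σ(L_z)² = 408 ℏ²; |L| = 6√2 ℏ ≈ 8.485ℏ; θ_min ≈ 19.47°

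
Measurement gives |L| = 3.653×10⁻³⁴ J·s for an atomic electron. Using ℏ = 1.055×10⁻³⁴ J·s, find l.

Dividing by ℏ: |L|/ℏ ≈ 3.463.
(|L|/ℏ)² = l(l+1) ≈ 11.99 ⇒ l = 3.

l = 3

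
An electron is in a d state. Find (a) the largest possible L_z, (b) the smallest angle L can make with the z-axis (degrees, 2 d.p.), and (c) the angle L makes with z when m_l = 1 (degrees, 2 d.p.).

L_z,max = 2ℏ; θ_min ≈ 35.26°; θ(m_l=1) ≈ 65.91°

A d state has l = 2.
L_z,max = lℏ = 2ℏ.
cos θ_min = 2/√6, so θ_min ≈ 35.26°.
For m_l = 1: cos θ = 1/√6, θ ≈ 65.91°.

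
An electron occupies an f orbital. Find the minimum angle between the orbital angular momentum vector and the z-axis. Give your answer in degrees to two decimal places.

θ_min ≈ 30.00°

For an f orbital, l = 3.
|L| = √(l(l+1)) ℏ = 2√3 ℏ.
The smallest angle corresponds to the largest L_z, i.e. m_l = l = 3, giving L_z = 3ℏ.
cos θ_min = 3/√12, so θ_min ≈ 30.00°.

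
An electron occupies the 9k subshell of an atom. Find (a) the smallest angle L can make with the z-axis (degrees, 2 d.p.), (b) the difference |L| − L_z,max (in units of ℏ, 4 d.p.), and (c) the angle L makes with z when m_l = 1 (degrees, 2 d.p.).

θ_min ≈ 20.70°; |L|−L_z,max ≈ 0.4833ℏ; θ(m_l=1) ≈ 82.32°

The 9k subshell has l = 7.
cos θ_min = 7/√56, so θ_min ≈ 20.70°.
|L| − L_z,max = (2√14 − 7)ℏ ≈ 0.4833ℏ.
For m_l = 1: cos θ = 1/√56, θ ≈ 82.32°.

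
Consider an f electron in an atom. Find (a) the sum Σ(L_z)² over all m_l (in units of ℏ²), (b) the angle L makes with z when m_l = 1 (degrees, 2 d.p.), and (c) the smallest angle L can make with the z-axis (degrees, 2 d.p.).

Σ(L_z)² = 28 ℏ²; θ(m_l=1) ≈ 73.22°; θ_min ≈ 30.00°

An f state has l = 3.
Σ m_l² = 28, so Σ(L_z)² = 28 ℏ².
For m_l = 1: cos θ = 1/√12, θ ≈ 73.22°.
cos θ_min = 3/√12, so θ_min ≈ 30.00°.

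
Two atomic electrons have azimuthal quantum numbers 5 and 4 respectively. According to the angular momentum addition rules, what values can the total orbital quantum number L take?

By the triangle rule, |l₁ − l₂| ≤ L ≤ l₁ + l₂.
L ∈ {1, 2, 3, 4, 5, 6, 7, 8, 9}.

L = 1, 2, 3, 4, 5, 6, 7, 8, 9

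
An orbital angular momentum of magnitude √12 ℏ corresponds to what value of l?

|L| = ℏ√(l(l+1)), so l(l+1) = 12.
The positive root is l = 3.

l = 3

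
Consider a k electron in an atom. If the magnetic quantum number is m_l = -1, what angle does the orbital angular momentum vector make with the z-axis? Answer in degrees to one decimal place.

θ ≈ 97.7°

A k state has l = 7.
|L|² = l(l+1)ℏ² = 56ℏ², so |L| = 2√14 ℏ.
L_z = m_l ℏ = −1ℏ.
cos θ = L_z/|L| = -1/√56, so θ ≈ 97.7°.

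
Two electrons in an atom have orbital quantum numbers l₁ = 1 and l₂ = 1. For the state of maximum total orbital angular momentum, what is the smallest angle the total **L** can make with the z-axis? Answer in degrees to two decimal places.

θ_min ≈ 35.26°

By the triangle rule, |l₁ − l₂| ≤ L ≤ l₁ + l₂.
So L can be 0, 1, 2.
The maximum is L = 2, with |L_tot| = ℏ√(2·3) = √6 ℏ.
The minimum angle with z is arccos(2/√6) ≈ 35.26°.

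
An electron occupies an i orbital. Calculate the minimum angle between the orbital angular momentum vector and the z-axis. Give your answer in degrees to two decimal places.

For an i orbital, l = 6.
|L| = ℏ√(l(l+1)) = √42 ℏ.
The smallest angle corresponds to the largest L_z, i.e. m_l = l = 6, giving L_z = 6ℏ.
cos θ_min = 6/√42, so θ_min ≈ 22.21°.

θ_min ≈ 22.21°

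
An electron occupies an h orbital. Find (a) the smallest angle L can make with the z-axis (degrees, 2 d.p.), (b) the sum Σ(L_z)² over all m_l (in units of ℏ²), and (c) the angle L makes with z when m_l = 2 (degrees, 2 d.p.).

For an h orbital, l = 5.
cos θ_min = 5/√30, so θ_min ≈ 24.09°.
Σ m_l² = 110, so Σ(L_z)² = 110 ℏ².
For m_l = 2: cos θ = 2/√30, θ ≈ 68.58°.

θ_min ≈ 24.09°; Σ(L_z)² = 110 ℏ²; θ(m_l=2) ≈ 68.58°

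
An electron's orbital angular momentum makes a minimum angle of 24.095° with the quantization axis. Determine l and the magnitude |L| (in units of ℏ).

l = 5, |L| = √30 ℏ ≈ 5.477ℏ

cos²θ_min = l/(l+1) = 0.8333.
Thus l = 0.8333/(1 − 0.8333) ≈ 5.
Then |L| = ℏ√(5·6) = √30 ℏ.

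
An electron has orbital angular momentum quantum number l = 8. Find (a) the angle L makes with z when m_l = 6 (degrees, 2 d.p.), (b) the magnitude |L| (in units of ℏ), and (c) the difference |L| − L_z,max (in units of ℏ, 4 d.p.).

θ(m_l=6) ≈ 45.00°; |L| = 6√2 ℏ ≈ 8.485ℏ; |L|−L_z,max ≈ 0.4853ℏ

For m_l = 6: cos θ = 6/√72, θ ≈ 45.00°.
|L| = ℏ√(8·9) = 6√2 ℏ ≈ 8.485ℏ.
|L| − L_z,max = (6√2 − 8)ℏ ≈ 0.4853ℏ.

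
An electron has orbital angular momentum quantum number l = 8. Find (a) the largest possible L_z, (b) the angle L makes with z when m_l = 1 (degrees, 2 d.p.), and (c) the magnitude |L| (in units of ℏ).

L_z,max = 8ℏ; θ(m_l=1) ≈ 83.23°; |L| = 6√2 ℏ ≈ 8.485ℏ

L_z,max = lℏ = 8ℏ.
For m_l = 1: cos θ = 1/√72, θ ≈ 83.23°.
|L| = ℏ√(8·9) = 6√2 ℏ ≈ 8.485ℏ.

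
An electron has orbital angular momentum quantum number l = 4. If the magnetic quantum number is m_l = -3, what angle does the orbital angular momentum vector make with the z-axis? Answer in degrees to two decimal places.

θ ≈ 132.13°

|L| = √(l(l+1)) ℏ = 2√5 ℏ.
L_z = m_l ℏ = −3ℏ.
cos θ = L_z/|L| = -3/√20, so θ ≈ 132.13°.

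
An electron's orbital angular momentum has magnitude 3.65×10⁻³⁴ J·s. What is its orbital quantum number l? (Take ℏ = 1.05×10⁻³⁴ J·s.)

l = 3

In units of ℏ, |L| ≈ 3.476.
Set l(l+1) = 12.08; the integer solution is l = 3.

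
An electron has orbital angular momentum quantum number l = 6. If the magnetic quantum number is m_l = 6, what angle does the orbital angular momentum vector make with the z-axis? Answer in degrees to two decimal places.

θ ≈ 22.21°

|L|² = l(l+1)ℏ² = 42ℏ², so |L| = √42 ℏ.
L_z = m_l ℏ = 6ℏ.
cos θ = L_z/|L| = 6/√42, so θ ≈ 22.21°.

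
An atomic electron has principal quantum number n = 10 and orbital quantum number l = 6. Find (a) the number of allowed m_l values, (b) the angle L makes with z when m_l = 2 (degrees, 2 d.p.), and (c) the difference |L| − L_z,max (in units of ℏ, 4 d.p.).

13 values; θ(m_l=2) ≈ 72.02°; |L|−L_z,max ≈ 0.4807ℏ

There are 2l+1 = 13 values of m_l.
For m_l = 2: cos θ = 2/√42, θ ≈ 72.02°.
|L| − L_z,max = (√42 − 6)ℏ ≈ 0.4807ℏ.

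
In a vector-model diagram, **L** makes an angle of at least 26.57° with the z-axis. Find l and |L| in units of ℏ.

l = 4, |L| = 2√5 ℏ ≈ 4.472ℏ

cos²θ_min = l/(l+1) = 0.7999.
Solving: l = 4.
Then |L| = ℏ√(4·5) = 2√5 ℏ.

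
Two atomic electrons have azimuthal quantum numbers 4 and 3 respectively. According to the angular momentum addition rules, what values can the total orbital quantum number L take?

L runs from |4 − 3| = 1 to 4 + 3 = 7.
Allowed values: L = 1, 2, 3, 4, 5, 6, 7.

L = 1, 2, 3, 4, 5, 6, 7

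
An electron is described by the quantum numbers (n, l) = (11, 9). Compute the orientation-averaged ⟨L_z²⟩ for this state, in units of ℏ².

⟨L_z²⟩ = 30 ℏ²

m_l runs from −9 to 9, i.e. {-9, -8, -7, -6, -5, -4, -3, -2, -1, 0, 1, 2, 3, 4, 5, 6, 7, 8, 9}.
⟨L_z²⟩ = ℏ²·(Σ m_l²)/(2l+1) = ℏ²·570/19 = 30ℏ².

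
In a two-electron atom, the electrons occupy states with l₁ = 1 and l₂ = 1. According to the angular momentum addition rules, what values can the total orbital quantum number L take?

By the triangle rule, |l₁ − l₂| ≤ L ≤ l₁ + l₂.
Allowed values: L = 0, 1, 2.

L = 0, 1, 2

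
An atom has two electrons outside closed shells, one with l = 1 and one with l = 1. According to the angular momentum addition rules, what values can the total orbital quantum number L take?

L runs from |1 − 1| = 0 to 1 + 1 = 2.
L ∈ {0, 1, 2}.

L = 0, 1, 2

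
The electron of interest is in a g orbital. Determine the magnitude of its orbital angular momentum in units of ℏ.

|L| = 2√5 ℏ ≈ 4.472ℏ

A g state has l = 4.
|L| = ℏ√(l(l+1)) = ℏ√(4·5) = 2√5 ℏ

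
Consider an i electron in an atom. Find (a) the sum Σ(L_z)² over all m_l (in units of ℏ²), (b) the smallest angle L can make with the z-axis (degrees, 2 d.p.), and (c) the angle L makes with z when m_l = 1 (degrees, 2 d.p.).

An i state has l = 6.
Σ m_l² = 182, so Σ(L_z)² = 182 ℏ².
cos θ_min = 6/√42, so θ_min ≈ 22.21°.
For m_l = 1: cos θ = 1/√42, θ ≈ 81.12°.

Σ(L_z)² = 182 ℏ²; θ_min ≈ 22.21°; θ(m_l=1) ≈ 81.12°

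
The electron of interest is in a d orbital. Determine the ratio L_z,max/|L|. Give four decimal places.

L_z,max/|L| = 0.8165

For a d orbital, l = 2.
|L| = √6 ℏ ≈ 2.4495ℏ, while L_z,max = lℏ = 2ℏ.
L_z,max/|L| = 2/√6 = 0.8165.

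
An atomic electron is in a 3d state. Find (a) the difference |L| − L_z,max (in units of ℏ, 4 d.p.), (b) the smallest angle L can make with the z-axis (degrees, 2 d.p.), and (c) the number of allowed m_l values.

|L|−L_z,max ≈ 0.4495ℏ; θ_min ≈ 35.26°; 5 values

For 3d, l = 2.
|L| − L_z,max = (√6 − 2)ℏ ≈ 0.4495ℏ.
cos θ_min = 2/√6, so θ_min ≈ 35.26°.
There are 2l+1 = 5 values of m_l.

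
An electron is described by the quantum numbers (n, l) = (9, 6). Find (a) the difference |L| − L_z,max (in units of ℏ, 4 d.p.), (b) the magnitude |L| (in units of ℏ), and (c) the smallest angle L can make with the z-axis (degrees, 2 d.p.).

|L| − L_z,max = (√42 − 6)ℏ ≈ 0.4807ℏ.
|L| = ℏ√(6·7) = √42 ℏ ≈ 6.481ℏ.
cos θ_min = 6/√42, so θ_min ≈ 22.21°.

|L|−L_z,max ≈ 0.4807ℏ; |L| = √42 ℏ ≈ 6.481ℏ; θ_min ≈ 22.21°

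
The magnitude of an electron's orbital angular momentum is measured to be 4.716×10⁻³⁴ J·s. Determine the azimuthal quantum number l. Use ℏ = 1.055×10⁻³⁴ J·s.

|L|/ℏ = (4.716×10⁻³⁴)/(1.055×10⁻³⁴) ≈ 4.470.
(|L|/ℏ)² = l(l+1) ≈ 19.98 ⇒ l = 4.

l = 4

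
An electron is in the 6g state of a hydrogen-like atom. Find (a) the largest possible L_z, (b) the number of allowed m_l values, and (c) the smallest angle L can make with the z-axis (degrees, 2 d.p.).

The 6g subshell has l = 4.
L_z,max = lℏ = 4ℏ.
There are 2l+1 = 9 values of m_l.
cos θ_min = 4/√20, so θ_min ≈ 26.57°.

L_z,max = 4ℏ; 9 values; θ_min ≈ 26.57°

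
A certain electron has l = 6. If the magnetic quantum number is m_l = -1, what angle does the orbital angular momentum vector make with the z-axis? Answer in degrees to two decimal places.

θ ≈ 98.88°

|L| = ℏ√(l(l+1)) = √42 ℏ.
L_z = m_l ℏ = −1ℏ.
cos θ = L_z/|L| = -1/√42, so θ ≈ 98.88°.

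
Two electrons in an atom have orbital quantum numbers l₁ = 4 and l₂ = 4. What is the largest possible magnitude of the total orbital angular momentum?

|L_tot|_max = 6√2 ℏ ≈ 8.485ℏ

Angular momentum addition gives L = |l₁ − l₂|, …, l₁ + l₂.
So L can be 0, 1, 2, 3, 4, 5, 6, 7, 8.
The largest magnitude corresponds to L = 8: |L_tot| = ℏ√(8·9) = 6√2 ℏ.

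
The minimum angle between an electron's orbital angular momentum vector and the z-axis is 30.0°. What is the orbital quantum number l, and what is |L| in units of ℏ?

l = 3, |L| = 2√3 ℏ ≈ 3.464ℏ

cos θ_min = l/√(l(l+1)) = √(l/(l+1)), so l/(l+1) = cos²(30.0°) = 0.7500.
Solving: l = 3.
Then |L| = ℏ√(3·4) = 2√3 ℏ.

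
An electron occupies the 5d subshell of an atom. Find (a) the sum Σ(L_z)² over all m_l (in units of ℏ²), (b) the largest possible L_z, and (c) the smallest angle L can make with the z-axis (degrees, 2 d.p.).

The 5d subshell has l = 2.
Σ m_l² = 10, so Σ(L_z)² = 10 ℏ².
L_z,max = lℏ = 2ℏ.
cos θ_min = 2/√6, so θ_min ≈ 35.26°.

Σ(L_z)² = 10 ℏ²; L_z,max = 2ℏ; θ_min ≈ 35.26°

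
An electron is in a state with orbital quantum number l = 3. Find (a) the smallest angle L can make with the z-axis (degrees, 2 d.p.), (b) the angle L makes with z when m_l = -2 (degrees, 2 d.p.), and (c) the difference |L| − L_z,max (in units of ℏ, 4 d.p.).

θ_min ≈ 30.00°; θ(m_l=-2) ≈ 125.26°; |L|−L_z,max ≈ 0.4641ℏ

cos θ_min = 3/√12, so θ_min ≈ 30.00°.
For m_l = -2: cos θ = -2/√12, θ ≈ 125.26°.
|L| − L_z,max = (2√3 − 3)ℏ ≈ 0.4641ℏ.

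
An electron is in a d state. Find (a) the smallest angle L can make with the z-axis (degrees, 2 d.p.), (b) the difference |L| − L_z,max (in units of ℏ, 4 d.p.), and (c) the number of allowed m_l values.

A d state has l = 2.
cos θ_min = 2/√6, so θ_min ≈ 35.26°.
|L| − L_z,max = (√6 − 2)ℏ ≈ 0.4495ℏ.
There are 2l+1 = 5 values of m_l.

θ_min ≈ 35.26°; |L|−L_z,max ≈ 0.4495ℏ; 5 values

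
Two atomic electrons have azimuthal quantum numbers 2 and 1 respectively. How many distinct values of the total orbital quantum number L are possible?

Angular momentum addition gives L = |l₁ − l₂|, …, l₁ + l₂.
Allowed values: L = 1, 2, 3.
That is 3 values.

3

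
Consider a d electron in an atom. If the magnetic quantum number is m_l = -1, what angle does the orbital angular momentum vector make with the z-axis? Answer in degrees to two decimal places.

θ ≈ 114.09°

For a d orbital, l = 2.
|L|² = l(l+1)ℏ² = 6ℏ², so |L| = √6 ℏ.
L_z = m_l ℏ = −1ℏ.
cos θ = L_z/|L| = -1/√6, so θ ≈ 114.09°.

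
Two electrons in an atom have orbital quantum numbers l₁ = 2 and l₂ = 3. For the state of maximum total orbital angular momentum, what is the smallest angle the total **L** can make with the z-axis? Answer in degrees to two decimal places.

θ_min ≈ 24.09°

L runs from |2 − 3| = 1 to 2 + 3 = 5.
L ∈ {1, 2, 3, 4, 5}.
The maximum is L = 5, with |L_tot| = ℏ√(5·6) = √30 ℏ.
The minimum angle with z is arccos(5/√30) ≈ 24.09°.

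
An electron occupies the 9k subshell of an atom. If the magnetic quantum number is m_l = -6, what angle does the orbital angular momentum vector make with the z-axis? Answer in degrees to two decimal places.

θ ≈ 143.30°

The 9k subshell has l = 7.
|L| = ℏ√(l(l+1)) = 2√14 ℏ.
L_z = m_l ℏ = −6ℏ.
cos θ = L_z/|L| = -6/√56, so θ ≈ 143.30°.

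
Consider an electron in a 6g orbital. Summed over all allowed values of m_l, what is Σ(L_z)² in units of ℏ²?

For 6g, l = 4.
m_l runs from −4 to 4, i.e. {-4, -3, -2, -1, 0, 1, 2, 3, 4}.
Σ m_l² = 2·(1 + 4 + 9 + 16) = 60.

Σ(L_z)² = 60 ℏ²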